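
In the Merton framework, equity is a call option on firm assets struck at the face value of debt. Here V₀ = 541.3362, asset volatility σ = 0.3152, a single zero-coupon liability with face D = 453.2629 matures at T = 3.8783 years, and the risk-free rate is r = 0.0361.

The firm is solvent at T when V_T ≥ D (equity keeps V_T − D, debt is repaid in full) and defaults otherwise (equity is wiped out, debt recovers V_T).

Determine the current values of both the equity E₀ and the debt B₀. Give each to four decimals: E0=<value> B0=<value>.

E0=201.6215 B0=339.7147

d₁ = [ln(V₀/D) + (r + σ²/2)T] / (σ√T)
   = [ln(541.3362/453.2629) + (0.0361 + 0.5·0.3152²)·3.8783] / (0.3152·√3.8783)
   = [0.177568 + 0.332663] / 0.620736 = 0.821978
d₂ = d₁ − σ√T = 0.821978 − 0.620736 = 0.201242
N(d₁) = 0.794455,  N(d₂) = 0.579745,  e^(−rT) = 0.869352
E₀ = V₀·N(d₁) − D·e^(−rT)·N(d₂)
   = 541.3362·0.794455 − 453.2629·0.869352·0.579745 = 201.621528
B₀ = V₀ − E₀ = 541.3362 − 201.621528 = 339.714672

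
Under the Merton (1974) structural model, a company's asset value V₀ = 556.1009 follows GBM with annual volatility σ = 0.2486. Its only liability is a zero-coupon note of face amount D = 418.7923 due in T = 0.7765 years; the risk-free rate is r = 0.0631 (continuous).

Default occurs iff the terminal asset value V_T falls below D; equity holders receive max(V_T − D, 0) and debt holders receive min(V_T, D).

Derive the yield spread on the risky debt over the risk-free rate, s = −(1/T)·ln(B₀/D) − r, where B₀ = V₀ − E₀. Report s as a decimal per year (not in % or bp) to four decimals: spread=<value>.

spread=0.0094

d₁ = [ln(V₀/D) + (r + σ²/2)T] / (σ√T)
   = [ln(556.1009/418.7923) + (0.0631 + 0.5·0.2486²)·0.7765] / (0.2486·√0.7765)
   = [0.283575 + 0.072992] / 0.219064 = 1.627678
d₂ = d₁ − σ√T = 1.627678 − 0.219064 = 1.408614
N(d₁) = 0.948203,  N(d₂) = 0.920525,  e^(−rT) = 0.952184
E₀ = V₀·N(d₁) − D·e^(−rT)·N(d₂)
   = 556.1009·0.948203 − 418.7923·0.952184·0.920525 = 160.221429
B₀ = V₀ − E₀ = 556.1009 − 160.221429 = 395.879471
spread = −(1/T)·ln(B₀/D) − r = −(1/0.7765)·ln(395.879471/418.7923) − 0.0631 = 0.00936013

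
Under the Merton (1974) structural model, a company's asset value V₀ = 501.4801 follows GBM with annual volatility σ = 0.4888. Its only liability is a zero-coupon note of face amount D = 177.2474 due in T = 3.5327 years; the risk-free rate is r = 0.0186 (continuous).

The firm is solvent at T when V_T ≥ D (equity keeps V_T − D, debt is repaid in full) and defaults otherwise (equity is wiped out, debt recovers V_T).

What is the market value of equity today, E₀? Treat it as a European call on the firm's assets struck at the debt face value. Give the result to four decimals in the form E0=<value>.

E0=349.2567

d₁ = [ln(V₀/D) + (r + σ²/2)T] / (σ√T)
   = [ln(501.4801/177.2474) + (0.0186 + 0.5·0.4888²)·3.5327] / (0.4888·√3.5327)
   = [1.040017 + 0.487734] / 0.918723 = 1.662908
d₂ = d₁ − σ√T = 1.662908 − 0.918723 = 0.744185
N(d₁) = 0.951835,  N(d₂) = 0.771618,  e^(−rT) = 0.936404
E₀ = V₀·N(d₁) − D·e^(−rT)·N(d₂)
   = 501.4801·0.951835 − 177.2474·0.936404·0.771618 = 349.256704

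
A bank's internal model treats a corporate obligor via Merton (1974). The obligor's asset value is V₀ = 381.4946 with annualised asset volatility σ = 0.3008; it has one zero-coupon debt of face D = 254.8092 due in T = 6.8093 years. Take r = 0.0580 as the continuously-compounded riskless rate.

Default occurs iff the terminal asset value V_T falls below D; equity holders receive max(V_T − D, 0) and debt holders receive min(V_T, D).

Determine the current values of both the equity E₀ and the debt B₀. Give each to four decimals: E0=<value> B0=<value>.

d₁ = [ln(V₀/D) + (r + σ²/2)T] / (σ√T)
   = [ln(381.4946/254.8092) + (0.0580 + 0.5·0.3008²)·6.8093] / (0.3008·√6.8093)
   = [0.403582 + 0.702994] / 0.784927 = 1.409783
d₂ = d₁ − σ√T = 1.409783 − 0.784927 = 0.624856
N(d₁) = 0.920698,  N(d₂) = 0.733967,  e^(−rT) = 0.673721
E₀ = V₀·N(d₁) − D·e^(−rT)·N(d₂)
   = 381.4946·0.920698 − 254.8092·0.673721·0.733967 = 225.240986
B₀ = V₀ − E₀ = 381.4946 − 225.240986 = 156.253614

E0=225.2410 B0=156.2536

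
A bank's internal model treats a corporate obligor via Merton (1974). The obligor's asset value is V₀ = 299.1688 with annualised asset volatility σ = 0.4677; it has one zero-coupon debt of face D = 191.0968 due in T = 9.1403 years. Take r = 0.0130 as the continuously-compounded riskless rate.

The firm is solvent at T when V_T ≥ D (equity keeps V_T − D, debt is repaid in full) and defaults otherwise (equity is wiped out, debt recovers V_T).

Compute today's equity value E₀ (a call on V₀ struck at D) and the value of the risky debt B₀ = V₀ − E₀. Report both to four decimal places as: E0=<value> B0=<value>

d₁ = [ln(V₀/D) + (r + σ²/2)T] / (σ√T)
   = [ln(299.1688/191.0968) + (0.0130 + 0.5·0.4677²)·9.1403] / (0.4677·√9.1403)
   = [0.448228 + 1.118514] / 1.413994 = 1.108025
d₂ = d₁ − σ√T = 1.108025 − 1.413994 = -0.305969
N(d₁) = 0.866075,  N(d₂) = 0.379814,  e^(−rT) = 0.887964
E₀ = V₀·N(d₁) − D·e^(−rT)·N(d₂)
   = 299.1688·0.866075 − 191.0968·0.887964·0.379814 = 194.652911
B₀ = V₀ − E₀ = 299.1688 − 194.652911 = 104.515889

E0=194.6529 B0=104.5159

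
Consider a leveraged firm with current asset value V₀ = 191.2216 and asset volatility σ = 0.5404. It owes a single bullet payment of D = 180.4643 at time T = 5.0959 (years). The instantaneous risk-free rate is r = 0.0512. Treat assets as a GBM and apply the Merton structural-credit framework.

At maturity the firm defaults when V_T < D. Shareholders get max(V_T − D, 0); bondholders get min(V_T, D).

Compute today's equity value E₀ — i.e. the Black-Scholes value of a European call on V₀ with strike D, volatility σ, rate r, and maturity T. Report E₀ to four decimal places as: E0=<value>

d₁ = [ln(V₀/D) + (r + σ²/2)T] / (σ√T)
   = [ln(191.2216/180.4643) + (0.0512 + 0.5·0.5404²)·5.0959] / (0.5404·√5.0959)
   = [0.057900 + 1.004993] / 1.219904 = 0.871292
d₂ = d₁ − σ√T = 0.871292 − 1.219904 = -0.348612
N(d₁) = 0.808203,  N(d₂) = 0.363690,  e^(−rT) = 0.770350
E₀ = V₀·N(d₁) − D·e^(−rT)·N(d₂)
   = 191.2216·0.808203 − 180.4643·0.770350·0.363690 = 103.985336

E0=103.9853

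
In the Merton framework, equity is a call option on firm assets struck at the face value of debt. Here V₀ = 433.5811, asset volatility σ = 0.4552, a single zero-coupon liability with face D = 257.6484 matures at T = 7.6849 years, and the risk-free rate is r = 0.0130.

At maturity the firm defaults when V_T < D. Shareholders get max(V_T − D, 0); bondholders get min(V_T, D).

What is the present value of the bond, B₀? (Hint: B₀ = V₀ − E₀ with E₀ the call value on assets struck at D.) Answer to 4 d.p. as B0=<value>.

B0=160.3760

d₁ = [ln(V₀/D) + (r + σ²/2)T] / (σ√T)
   = [ln(433.5811/257.6484) + (0.0130 + 0.5·0.4552²)·7.6849] / (0.4552·√7.6849)
   = [0.520483 + 0.896086] / 1.261890 = 1.122578
d₂ = d₁ − σ√T = 1.122578 − 1.261890 = -0.139312
N(d₁) = 0.869192,  N(d₂) = 0.444602,  e^(−rT) = 0.904925
E₀ = V₀·N(d₁) − D·e^(−rT)·N(d₂)
   = 433.5811·0.869192 − 257.6484·0.904925·0.444602 = 273.205060
B₀ = V₀ − E₀ = 433.5811 − 273.205060 = 160.376040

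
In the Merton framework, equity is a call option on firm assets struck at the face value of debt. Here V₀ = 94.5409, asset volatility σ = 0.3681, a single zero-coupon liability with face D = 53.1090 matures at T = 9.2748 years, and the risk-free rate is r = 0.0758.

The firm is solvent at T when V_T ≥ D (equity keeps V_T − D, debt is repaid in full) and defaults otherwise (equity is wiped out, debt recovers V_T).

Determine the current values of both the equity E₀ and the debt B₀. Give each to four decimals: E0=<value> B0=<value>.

d₁ = [ln(V₀/D) + (r + σ²/2)T] / (σ√T)
   = [ln(94.5409/53.1090) + (0.0758 + 0.5·0.3681²)·9.2748] / (0.3681·√9.2748)
   = [0.576686 + 1.331386] / 1.121032 = 1.702068
d₂ = d₁ − σ√T = 1.702068 − 1.121032 = 0.581035
N(d₁) = 0.955629,  N(d₂) = 0.719392,  e^(−rT) = 0.495083
E₀ = V₀·N(d₁) − D·e^(−rT)·N(d₂)
   = 94.5409·0.955629 − 53.1090·0.495083·0.719392 = 71.430765
B₀ = V₀ − E₀ = 94.5409 − 71.430765 = 23.110135

E0=71.4308 B0=23.1101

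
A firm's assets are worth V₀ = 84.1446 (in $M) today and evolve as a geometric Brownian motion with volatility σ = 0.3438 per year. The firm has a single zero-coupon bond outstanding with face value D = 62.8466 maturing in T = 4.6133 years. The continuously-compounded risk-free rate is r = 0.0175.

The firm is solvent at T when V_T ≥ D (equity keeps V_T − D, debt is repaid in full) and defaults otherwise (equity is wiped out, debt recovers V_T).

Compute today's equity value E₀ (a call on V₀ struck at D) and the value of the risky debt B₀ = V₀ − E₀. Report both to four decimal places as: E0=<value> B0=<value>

E0=35.9562 B0=48.1884

d₁ = [ln(V₀/D) + (r + σ²/2)T] / (σ√T)
   = [ln(84.1446/62.8466) + (0.0175 + 0.5·0.3438²)·4.6133] / (0.3438·√4.6133)
   = [0.291840 + 0.353375] / 0.738434 = 0.873761
d₂ = d₁ − σ√T = 0.873761 − 0.738434 = 0.135327
N(d₁) = 0.808876,  N(d₂) = 0.553823,  e^(−rT) = 0.922440
E₀ = V₀·N(d₁) − D·e^(−rT)·N(d₂)
   = 84.1446·0.808876 − 62.8466·0.922440·0.553823 = 35.956158
B₀ = V₀ − E₀ = 84.1446 − 35.956158 = 48.188442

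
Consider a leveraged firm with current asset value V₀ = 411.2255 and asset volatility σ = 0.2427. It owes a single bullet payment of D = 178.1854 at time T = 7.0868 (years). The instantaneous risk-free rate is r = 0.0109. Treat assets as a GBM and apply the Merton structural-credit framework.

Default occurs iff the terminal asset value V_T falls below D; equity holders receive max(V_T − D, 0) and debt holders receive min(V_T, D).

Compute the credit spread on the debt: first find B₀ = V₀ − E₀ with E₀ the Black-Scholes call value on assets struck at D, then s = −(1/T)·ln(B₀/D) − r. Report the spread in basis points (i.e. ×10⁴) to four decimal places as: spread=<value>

d₁ = [ln(V₀/D) + (r + σ²/2)T] / (σ√T)
   = [ln(411.2255/178.1854) + (0.0109 + 0.5·0.2427²)·7.0868] / (0.2427·√7.0868)
   = [0.836317 + 0.285964] / 0.646093 = 1.737028
d₂ = d₁ − σ√T = 1.737028 − 0.646093 = 1.090935
N(d₁) = 0.958809,  N(d₂) = 0.862349,  e^(−rT) = 0.925662
E₀ = V₀·N(d₁) − D·e^(−rT)·N(d₂)
   = 411.2255·0.958809 − 178.1854·0.925662·0.862349 = 252.051238
B₀ = V₀ − E₀ = 411.2255 − 252.051238 = 159.174262
spread = −(1/T)·ln(B₀/D) − r = −(1/7.0868)·ln(159.174262/178.1854) − 0.0109 = 0.00502044
in basis points: 0.00502044 × 10⁴ = 50.2044 bp

spread=50.2044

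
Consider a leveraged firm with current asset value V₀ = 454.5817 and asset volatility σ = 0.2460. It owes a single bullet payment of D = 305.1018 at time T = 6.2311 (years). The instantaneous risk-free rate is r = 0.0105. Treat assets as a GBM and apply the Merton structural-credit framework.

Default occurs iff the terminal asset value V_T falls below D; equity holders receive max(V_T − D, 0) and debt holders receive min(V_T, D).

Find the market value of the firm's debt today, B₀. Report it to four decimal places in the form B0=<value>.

B0=257.8136

d₁ = [ln(V₀/D) + (r + σ²/2)T] / (σ√T)
   = [ln(454.5817/305.1018) + (0.0105 + 0.5·0.2460²)·6.2311] / (0.2460·√6.2311)
   = [0.398732 + 0.253967] / 0.614069 = 1.062908
d₂ = d₁ − σ√T = 1.062908 − 0.614069 = 0.448839
N(d₁) = 0.856088,  N(d₂) = 0.673226,  e^(−rT) = 0.936668
E₀ = V₀·N(d₁) − D·e^(−rT)·N(d₂)
   = 454.5817·0.856088 − 305.1018·0.936668·0.673226 = 196.768144
B₀ = V₀ − E₀ = 454.5817 − 196.768144 = 257.813556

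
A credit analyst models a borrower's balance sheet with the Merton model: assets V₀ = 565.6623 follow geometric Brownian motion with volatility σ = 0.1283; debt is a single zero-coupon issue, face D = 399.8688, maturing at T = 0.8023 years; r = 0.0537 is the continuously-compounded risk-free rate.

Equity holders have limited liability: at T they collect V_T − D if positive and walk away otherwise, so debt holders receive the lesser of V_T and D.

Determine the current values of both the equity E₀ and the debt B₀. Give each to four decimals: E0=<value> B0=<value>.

d₁ = [ln(V₀/D) + (r + σ²/2)T] / (σ√T)
   = [ln(565.6623/399.8688) + (0.0537 + 0.5·0.1283²)·0.8023] / (0.1283·√0.8023)
   = [0.346861 + 0.049687] / 0.114920 = 3.450645
d₂ = d₁ − σ√T = 3.450645 − 0.114920 = 3.335725
N(d₁) = 0.999720,  N(d₂) = 0.999575,  e^(−rT) = 0.957831
E₀ = V₀·N(d₁) − D·e^(−rT)·N(d₂)
   = 565.6623·0.999720 − 399.8688·0.957831·0.999575 = 182.660161
B₀ = V₀ − E₀ = 565.6623 − 182.660161 = 383.002139

E0=182.6602 B0=383.0021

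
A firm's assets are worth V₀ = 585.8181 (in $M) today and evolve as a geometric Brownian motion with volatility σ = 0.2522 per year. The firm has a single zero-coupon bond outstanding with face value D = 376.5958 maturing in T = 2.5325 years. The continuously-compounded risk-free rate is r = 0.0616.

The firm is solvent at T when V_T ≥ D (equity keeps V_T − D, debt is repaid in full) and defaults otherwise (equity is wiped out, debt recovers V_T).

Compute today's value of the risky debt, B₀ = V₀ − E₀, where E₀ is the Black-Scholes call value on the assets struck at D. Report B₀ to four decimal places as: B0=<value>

B0=317.0421

d₁ = [ln(V₀/D) + (r + σ²/2)T] / (σ√T)
   = [ln(585.8181/376.5958) + (0.0616 + 0.5·0.2522²)·2.5325] / (0.2522·√2.5325)
   = [0.441837 + 0.236542] / 0.401347 = 1.690255
d₂ = d₁ − σ√T = 1.690255 − 0.401347 = 1.288908
N(d₁) = 0.954510,  N(d₂) = 0.901285,  e^(−rT) = 0.855557
E₀ = V₀·N(d₁) − D·e^(−rT)·N(d₂)
   = 585.8181·0.954510 − 376.5958·0.855557·0.901285 = 268.776031
B₀ = V₀ − E₀ = 585.8181 − 268.776031 = 317.042069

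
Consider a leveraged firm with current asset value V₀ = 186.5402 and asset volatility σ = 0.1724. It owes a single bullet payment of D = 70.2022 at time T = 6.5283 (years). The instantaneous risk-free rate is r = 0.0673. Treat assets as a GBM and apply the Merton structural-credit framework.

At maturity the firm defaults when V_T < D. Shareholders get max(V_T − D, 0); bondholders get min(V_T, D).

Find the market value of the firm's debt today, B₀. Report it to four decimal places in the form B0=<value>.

B0=45.2350

d₁ = [ln(V₀/D) + (r + σ²/2)T] / (σ√T)
   = [ln(186.5402/70.2022) + (0.0673 + 0.5·0.1724²)·6.5283] / (0.1724·√6.5283)
   = [0.977267 + 0.536371] / 0.440491 = 3.436250
d₂ = d₁ − σ√T = 3.436250 − 0.440491 = 2.995758
N(d₁) = 0.999705,  N(d₂) = 0.998631,  e^(−rT) = 0.644452
E₀ = V₀·N(d₁) − D·e^(−rT)·N(d₂)
   = 186.5402·0.999705 − 70.2022·0.644452·0.998631 = 141.305151
B₀ = V₀ − E₀ = 186.5402 − 141.305151 = 45.235049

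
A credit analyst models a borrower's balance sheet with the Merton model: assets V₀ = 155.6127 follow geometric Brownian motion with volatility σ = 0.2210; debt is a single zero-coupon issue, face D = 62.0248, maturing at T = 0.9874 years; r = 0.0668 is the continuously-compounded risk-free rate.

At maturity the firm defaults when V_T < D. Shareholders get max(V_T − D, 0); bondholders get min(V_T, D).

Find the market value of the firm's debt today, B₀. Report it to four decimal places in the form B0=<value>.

B0=58.0657

d₁ = [ln(V₀/D) + (r + σ²/2)T] / (σ√T)
   = [ln(155.6127/62.0248) + (0.0668 + 0.5·0.2210²)·0.9874] / (0.2210·√0.9874)
   = [0.919836 + 0.090071] / 0.219603 = 4.598779
d₂ = d₁ − σ√T = 4.598779 − 0.219603 = 4.379176
N(d₁) = 0.999998,  N(d₂) = 0.999994,  e^(−rT) = 0.936170
E₀ = V₀·N(d₁) − D·e^(−rT)·N(d₂)
   = 155.6127·0.999998 − 62.0248·0.936170·0.999994 = 97.546965
B₀ = V₀ − E₀ = 155.6127 − 97.546965 = 58.065735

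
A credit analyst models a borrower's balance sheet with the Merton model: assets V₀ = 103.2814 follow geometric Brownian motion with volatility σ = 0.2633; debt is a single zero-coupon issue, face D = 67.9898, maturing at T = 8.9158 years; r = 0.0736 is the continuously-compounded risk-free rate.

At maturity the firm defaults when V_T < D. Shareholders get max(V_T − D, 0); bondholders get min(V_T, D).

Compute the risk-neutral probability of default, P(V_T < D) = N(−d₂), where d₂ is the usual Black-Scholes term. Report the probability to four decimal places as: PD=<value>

PD=0.1652

d₁ = [ln(V₀/D) + (r + σ²/2)T] / (σ√T)
   = [ln(103.2814/67.9898) + (0.0736 + 0.5·0.2633²)·8.9158] / (0.2633·√8.9158)
   = [0.418100 + 0.965255] / 0.786196 = 1.759554
d₂ = d₁ − σ√T = 1.759554 − 0.786196 = 0.973358
risk-neutral PD = N(−d₂) = N(-0.973358) = 0.165188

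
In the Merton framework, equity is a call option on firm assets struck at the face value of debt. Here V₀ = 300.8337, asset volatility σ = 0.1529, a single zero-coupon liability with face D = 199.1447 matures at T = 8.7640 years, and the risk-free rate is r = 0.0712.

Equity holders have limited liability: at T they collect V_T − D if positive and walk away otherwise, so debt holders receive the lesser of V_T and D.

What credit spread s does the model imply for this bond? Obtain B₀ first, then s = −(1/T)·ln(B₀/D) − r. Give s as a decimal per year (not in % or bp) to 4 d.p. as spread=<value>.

spread=0.0003

d₁ = [ln(V₀/D) + (r + σ²/2)T] / (σ√T)
   = [ln(300.8337/199.1447) + (0.0712 + 0.5·0.1529²)·8.7640] / (0.1529·√8.7640)
   = [0.412526 + 0.726441] / 0.452646 = 2.516242
d₂ = d₁ − σ√T = 2.516242 − 0.452646 = 2.063596
N(d₁) = 0.994069,  N(d₂) = 0.980472,  e^(−rT) = 0.535799
E₀ = V₀·N(d₁) − D·e^(−rT)·N(d₂)
   = 300.8337·0.994069 − 199.1447·0.535799·0.980472 = 194.431752
B₀ = V₀ − E₀ = 300.8337 − 194.431752 = 106.401948
spread = −(1/T)·ln(B₀/D) − r = −(1/8.7640)·ln(106.401948/199.1447) − 0.0712 = 0.00032075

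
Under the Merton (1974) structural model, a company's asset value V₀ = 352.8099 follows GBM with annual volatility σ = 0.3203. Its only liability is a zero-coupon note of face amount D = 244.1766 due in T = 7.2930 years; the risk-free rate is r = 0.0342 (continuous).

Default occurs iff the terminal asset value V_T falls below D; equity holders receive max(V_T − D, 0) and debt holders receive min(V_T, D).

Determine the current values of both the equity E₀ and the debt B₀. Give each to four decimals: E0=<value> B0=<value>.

d₁ = [ln(V₀/D) + (r + σ²/2)T] / (σ√T)
   = [ln(352.8099/244.1766) + (0.0342 + 0.5·0.3203²)·7.2930] / (0.3203·√7.2930)
   = [0.368038 + 0.623523] / 0.864988 = 1.146328
d₂ = d₁ − σ√T = 1.146328 − 0.864988 = 0.281341
N(d₁) = 0.874170,  N(d₂) = 0.610775,  e^(−rT) = 0.779252
E₀ = V₀·N(d₁) − D·e^(−rT)·N(d₂)
   = 352.8099·0.874170 − 244.1766·0.779252·0.610775 = 192.200586
B₀ = V₀ − E₀ = 352.8099 − 192.200586 = 160.609314

E0=192.2006 B0=160.6093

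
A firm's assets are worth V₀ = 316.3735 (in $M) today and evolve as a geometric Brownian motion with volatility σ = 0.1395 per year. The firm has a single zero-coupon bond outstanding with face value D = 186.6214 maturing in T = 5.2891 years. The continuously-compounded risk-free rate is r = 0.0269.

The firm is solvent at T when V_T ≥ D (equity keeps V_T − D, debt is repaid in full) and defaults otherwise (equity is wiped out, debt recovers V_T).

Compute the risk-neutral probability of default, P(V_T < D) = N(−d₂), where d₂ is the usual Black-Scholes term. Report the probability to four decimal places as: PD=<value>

d₁ = [ln(V₀/D) + (r + σ²/2)T] / (σ√T)
   = [ln(316.3735/186.6214) + (0.0269 + 0.5·0.1395²)·5.2891] / (0.1395·√5.2891)
   = [0.527842 + 0.193740] / 0.320823 = 2.249161
d₂ = d₁ − σ√T = 2.249161 − 0.320823 = 1.928338
risk-neutral PD = N(−d₂) = N(-1.928338) = 0.026907

PD=0.0269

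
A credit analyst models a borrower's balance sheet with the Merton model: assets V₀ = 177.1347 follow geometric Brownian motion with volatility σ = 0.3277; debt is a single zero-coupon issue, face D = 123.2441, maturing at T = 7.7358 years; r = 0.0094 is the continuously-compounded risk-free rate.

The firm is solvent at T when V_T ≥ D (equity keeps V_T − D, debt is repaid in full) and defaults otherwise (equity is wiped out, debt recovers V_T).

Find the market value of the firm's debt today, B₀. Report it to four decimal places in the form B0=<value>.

d₁ = [ln(V₀/D) + (r + σ²/2)T] / (σ√T)
   = [ln(177.1347/123.2441) + (0.0094 + 0.5·0.3277²)·7.7358] / (0.3277·√7.7358)
   = [0.362744 + 0.488080] / 0.911442 = 0.933491
d₂ = d₁ − σ√T = 0.933491 − 0.911442 = 0.022049
N(d₁) = 0.824717,  N(d₂) = 0.508796,  e^(−rT) = 0.929864
E₀ = V₀·N(d₁) − D·e^(−rT)·N(d₂)
   = 177.1347·0.824717 − 123.2441·0.929864·0.508796 = 87.777830
B₀ = V₀ − E₀ = 177.1347 − 87.777830 = 89.356870

B0=89.3569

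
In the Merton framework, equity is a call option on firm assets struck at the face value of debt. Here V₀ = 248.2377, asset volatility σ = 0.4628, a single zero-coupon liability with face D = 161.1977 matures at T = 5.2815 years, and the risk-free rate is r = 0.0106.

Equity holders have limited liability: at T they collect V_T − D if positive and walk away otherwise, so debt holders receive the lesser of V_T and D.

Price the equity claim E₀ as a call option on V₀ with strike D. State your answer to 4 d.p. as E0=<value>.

E0=136.5097

d₁ = [ln(V₀/D) + (r + σ²/2)T] / (σ√T)
   = [ln(248.2377/161.1977) + (0.0106 + 0.5·0.4628²)·5.2815] / (0.4628·√5.2815)
   = [0.431755 + 0.621590] / 1.063584 = 0.990373
d₂ = d₁ − σ√T = 0.990373 − 1.063584 = -0.073212
N(d₁) = 0.839004,  N(d₂) = 0.470819,  e^(−rT) = 0.945554
E₀ = V₀·N(d₁) − D·e^(−rT)·N(d₂)
   = 248.2377·0.839004 − 161.1977·0.945554·0.470819 = 136.509665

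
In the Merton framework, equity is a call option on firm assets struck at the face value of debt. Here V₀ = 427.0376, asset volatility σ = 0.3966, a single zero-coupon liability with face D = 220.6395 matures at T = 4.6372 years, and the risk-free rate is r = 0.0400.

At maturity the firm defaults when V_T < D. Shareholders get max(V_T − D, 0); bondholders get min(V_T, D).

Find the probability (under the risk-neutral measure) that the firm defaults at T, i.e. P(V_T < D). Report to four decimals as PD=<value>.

d₁ = [ln(V₀/D) + (r + σ²/2)T] / (σ√T)
   = [ln(427.0376/220.6395) + (0.0400 + 0.5·0.3966²)·4.6372] / (0.3966·√4.6372)
   = [0.660342 + 0.550184] / 0.854045 = 1.417404
d₂ = d₁ − σ√T = 1.417404 − 0.854045 = 0.563359
risk-neutral PD = N(−d₂) = N(-0.563359) = 0.286595

PD=0.2866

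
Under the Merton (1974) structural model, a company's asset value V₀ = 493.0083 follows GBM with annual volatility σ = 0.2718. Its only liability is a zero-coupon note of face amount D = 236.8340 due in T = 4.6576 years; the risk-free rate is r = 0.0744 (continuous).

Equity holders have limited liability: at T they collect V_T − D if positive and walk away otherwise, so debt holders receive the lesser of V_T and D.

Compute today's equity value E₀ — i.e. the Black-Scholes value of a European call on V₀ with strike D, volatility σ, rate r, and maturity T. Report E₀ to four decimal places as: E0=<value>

d₁ = [ln(V₀/D) + (r + σ²/2)T] / (σ√T)
   = [ln(493.0083/236.8340) + (0.0744 + 0.5·0.2718²)·4.6576] / (0.2718·√4.6576)
   = [0.733167 + 0.518566] / 0.586584 = 2.133934
d₂ = d₁ − σ√T = 2.133934 − 0.586584 = 1.547350
N(d₁) = 0.983576,  N(d₂) = 0.939111,  e^(−rT) = 0.707141
E₀ = V₀·N(d₁) − D·e^(−rT)·N(d₂)
   = 493.0083·0.983576 − 236.8340·0.707141·0.939111 = 327.633562

E0=327.6336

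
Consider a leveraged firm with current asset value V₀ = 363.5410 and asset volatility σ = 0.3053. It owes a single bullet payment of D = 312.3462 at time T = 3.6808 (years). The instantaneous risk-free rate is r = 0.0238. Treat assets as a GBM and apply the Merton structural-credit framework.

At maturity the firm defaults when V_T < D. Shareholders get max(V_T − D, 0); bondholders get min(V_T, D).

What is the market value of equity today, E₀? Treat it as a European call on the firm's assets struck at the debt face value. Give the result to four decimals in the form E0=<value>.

E0=119.4871

d₁ = [ln(V₀/D) + (r + σ²/2)T] / (σ√T)
   = [ln(363.5410/312.3462) + (0.0238 + 0.5·0.3053²)·3.6808] / (0.3053·√3.6808)
   = [0.151780 + 0.259143] / 0.585731 = 0.701556
d₂ = d₁ − σ√T = 0.701556 − 0.585731 = 0.115826
N(d₁) = 0.758522,  N(d₂) = 0.546105,  e^(−rT) = 0.916124
E₀ = V₀·N(d₁) − D·e^(−rT)·N(d₂)
   = 363.5410·0.758522 − 312.3462·0.916124·0.546105 = 119.487108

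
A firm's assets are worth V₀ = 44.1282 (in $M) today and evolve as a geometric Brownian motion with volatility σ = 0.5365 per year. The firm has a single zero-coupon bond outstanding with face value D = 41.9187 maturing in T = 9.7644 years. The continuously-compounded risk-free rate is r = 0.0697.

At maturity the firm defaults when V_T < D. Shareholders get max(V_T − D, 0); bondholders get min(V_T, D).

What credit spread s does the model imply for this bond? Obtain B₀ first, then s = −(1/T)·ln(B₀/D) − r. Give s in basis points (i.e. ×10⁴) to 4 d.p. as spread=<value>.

spread=604.1855

d₁ = [ln(V₀/D) + (r + σ²/2)T] / (σ√T)
   = [ln(44.1282/41.9187) + (0.0697 + 0.5·0.5365²)·9.7644] / (0.5365·√9.7644)
   = [0.051367 + 2.085833] / 1.676457 = 1.274831
d₂ = d₁ − σ√T = 1.274831 − 1.676457 = -0.401626
N(d₁) = 0.898816,  N(d₂) = 0.343980,  e^(−rT) = 0.506324
E₀ = V₀·N(d₁) − D·e^(−rT)·N(d₂)
   = 44.1282·0.898816 − 41.9187·0.506324·0.343980 = 32.362336
B₀ = V₀ − E₀ = 44.1282 − 32.362336 = 11.765864
spread = −(1/T)·ln(B₀/D) − r = −(1/9.7644)·ln(11.765864/41.9187) − 0.0697 = 0.06041855
in basis points: 0.06041855 × 10⁴ = 604.1855 bp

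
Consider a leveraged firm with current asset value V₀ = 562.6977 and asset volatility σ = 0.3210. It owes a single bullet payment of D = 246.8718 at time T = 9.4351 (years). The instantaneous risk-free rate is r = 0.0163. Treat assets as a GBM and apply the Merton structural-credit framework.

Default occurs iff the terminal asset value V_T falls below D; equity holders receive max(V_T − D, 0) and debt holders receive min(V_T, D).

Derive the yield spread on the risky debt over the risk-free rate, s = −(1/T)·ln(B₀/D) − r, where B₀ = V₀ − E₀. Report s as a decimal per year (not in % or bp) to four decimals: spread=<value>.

d₁ = [ln(V₀/D) + (r + σ²/2)T] / (σ√T)
   = [ln(562.6977/246.8718) + (0.0163 + 0.5·0.3210²)·9.4351] / (0.3210·√9.4351)
   = [0.823873 + 0.639893] / 0.986003 = 1.484546
d₂ = d₁ − σ√T = 1.484546 − 0.986003 = 0.498542
N(d₁) = 0.931168,  N(d₂) = 0.690949,  e^(−rT) = 0.857450
E₀ = V₀·N(d₁) − D·e^(−rT)·N(d₂)
   = 562.6977·0.931168 − 246.8718·0.857450·0.690949 = 377.705716
B₀ = V₀ − E₀ = 562.6977 − 377.705716 = 184.991984
spread = −(1/T)·ln(B₀/D) − r = −(1/9.4351)·ln(184.991984/246.8718) − 0.0163 = 0.01428332

spread=0.0143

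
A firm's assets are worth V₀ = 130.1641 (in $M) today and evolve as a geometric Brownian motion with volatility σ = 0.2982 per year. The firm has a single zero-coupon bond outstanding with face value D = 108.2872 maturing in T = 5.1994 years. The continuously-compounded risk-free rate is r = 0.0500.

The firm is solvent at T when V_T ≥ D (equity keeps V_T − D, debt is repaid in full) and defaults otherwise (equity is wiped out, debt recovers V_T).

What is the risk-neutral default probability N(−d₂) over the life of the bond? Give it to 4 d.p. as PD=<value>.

PD=0.3772

d₁ = [ln(V₀/D) + (r + σ²/2)T] / (σ√T)
   = [ln(130.1641/108.2872) + (0.0500 + 0.5·0.2982²)·5.1994] / (0.2982·√5.1994)
   = [0.184009 + 0.491144] / 0.679961 = 0.992928
d₂ = d₁ − σ√T = 0.992928 − 0.679961 = 0.312967
risk-neutral PD = N(−d₂) = N(-0.312967) = 0.377153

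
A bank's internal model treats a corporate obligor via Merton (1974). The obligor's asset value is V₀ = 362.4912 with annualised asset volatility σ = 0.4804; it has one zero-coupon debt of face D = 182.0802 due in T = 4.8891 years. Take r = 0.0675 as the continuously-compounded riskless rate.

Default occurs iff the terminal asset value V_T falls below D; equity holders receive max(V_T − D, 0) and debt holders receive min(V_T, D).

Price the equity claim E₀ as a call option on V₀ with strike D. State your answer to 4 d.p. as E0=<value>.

d₁ = [ln(V₀/D) + (r + σ²/2)T] / (σ√T)
   = [ln(362.4912/182.0802) + (0.0675 + 0.5·0.4804²)·4.8891] / (0.4804·√4.8891)
   = [0.688553 + 0.894178] / 1.062227 = 1.490011
d₂ = d₁ − σ√T = 1.490011 − 1.062227 = 0.427784
N(d₁) = 0.931889,  N(d₂) = 0.665596,  e^(−rT) = 0.718913
E₀ = V₀·N(d₁) − D·e^(−rT)·N(d₂)
   = 362.4912·0.931889 − 182.0802·0.718913·0.665596 = 250.675263

E0=250.6753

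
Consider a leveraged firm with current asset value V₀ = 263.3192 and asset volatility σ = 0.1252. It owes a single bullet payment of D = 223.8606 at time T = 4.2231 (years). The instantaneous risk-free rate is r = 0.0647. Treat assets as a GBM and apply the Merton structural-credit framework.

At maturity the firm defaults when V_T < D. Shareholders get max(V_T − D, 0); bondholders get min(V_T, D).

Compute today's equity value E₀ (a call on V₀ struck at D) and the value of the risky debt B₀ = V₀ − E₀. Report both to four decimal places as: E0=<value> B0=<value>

E0=93.9879 B0=169.3313

d₁ = [ln(V₀/D) + (r + σ²/2)T] / (σ√T)
   = [ln(263.3192/223.8606) + (0.0647 + 0.5·0.1252²)·4.2231] / (0.1252·√4.2231)
   = [0.162343 + 0.306333] / 0.257288 = 1.821601
d₂ = d₁ − σ√T = 1.821601 − 0.257288 = 1.564313
N(d₁) = 0.965742,  N(d₂) = 0.941128,  e^(−rT) = 0.760914
E₀ = V₀·N(d₁) − D·e^(−rT)·N(d₂)
   = 263.3192·0.965742 − 223.8606·0.760914·0.941128 = 93.987937
B₀ = V₀ − E₀ = 263.3192 − 93.987937 = 169.331263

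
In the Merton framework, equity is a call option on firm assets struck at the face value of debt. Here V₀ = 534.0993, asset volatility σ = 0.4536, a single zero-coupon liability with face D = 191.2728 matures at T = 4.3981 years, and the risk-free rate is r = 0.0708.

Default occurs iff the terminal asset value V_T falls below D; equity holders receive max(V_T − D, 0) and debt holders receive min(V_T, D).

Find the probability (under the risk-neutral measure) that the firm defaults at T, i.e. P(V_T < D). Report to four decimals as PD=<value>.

d₁ = [ln(V₀/D) + (r + σ²/2)T] / (σ√T)
   = [ln(534.0993/191.2728) + (0.0708 + 0.5·0.4536²)·4.3981] / (0.4536·√4.3981)
   = [1.026881 + 0.763847] / 0.951274 = 1.882452
d₂ = d₁ − σ√T = 1.882452 − 0.951274 = 0.931178
risk-neutral PD = N(−d₂) = N(-0.931178) = 0.175881

PD=0.1759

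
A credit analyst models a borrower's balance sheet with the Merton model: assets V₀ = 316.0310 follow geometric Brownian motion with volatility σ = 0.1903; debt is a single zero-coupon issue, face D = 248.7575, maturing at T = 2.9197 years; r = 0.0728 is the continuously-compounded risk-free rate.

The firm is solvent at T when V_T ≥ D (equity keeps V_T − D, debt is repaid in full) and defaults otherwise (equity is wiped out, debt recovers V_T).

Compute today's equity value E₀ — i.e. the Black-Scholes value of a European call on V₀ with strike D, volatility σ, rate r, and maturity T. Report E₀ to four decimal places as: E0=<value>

d₁ = [ln(V₀/D) + (r + σ²/2)T] / (σ√T)
   = [ln(316.0310/248.7575) + (0.0728 + 0.5·0.1903²)·2.9197] / (0.1903·√2.9197)
   = [0.239362 + 0.265421] / 0.325168 = 1.552376
d₂ = d₁ − σ√T = 1.552376 − 0.325168 = 1.227208
N(d₁) = 0.939714,  N(d₂) = 0.890128,  e^(−rT) = 0.808517
E₀ = V₀·N(d₁) − D·e^(−rT)·N(d₂)
   = 316.0310·0.939714 − 248.7575·0.808517·0.890128 = 117.952163

E0=117.9522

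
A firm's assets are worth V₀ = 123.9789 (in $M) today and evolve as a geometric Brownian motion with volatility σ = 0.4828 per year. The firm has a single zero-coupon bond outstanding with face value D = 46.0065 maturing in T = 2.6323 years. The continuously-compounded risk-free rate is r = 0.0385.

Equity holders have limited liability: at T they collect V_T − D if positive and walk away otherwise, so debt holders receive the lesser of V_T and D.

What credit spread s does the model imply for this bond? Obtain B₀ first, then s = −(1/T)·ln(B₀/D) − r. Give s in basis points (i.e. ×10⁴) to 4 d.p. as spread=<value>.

d₁ = [ln(V₀/D) + (r + σ²/2)T] / (σ√T)
   = [ln(123.9789/46.0065) + (0.0385 + 0.5·0.4828²)·2.6323] / (0.4828·√2.6323)
   = [0.991329 + 0.408133] / 0.783312 = 1.786594
d₂ = d₁ − σ√T = 1.786594 − 0.783312 = 1.003282
N(d₁) = 0.962998,  N(d₂) = 0.842138,  e^(−rT) = 0.903623
E₀ = V₀·N(d₁) − D·e^(−rT)·N(d₂)
   = 123.9789·0.962998 − 46.0065·0.903623·0.842138 = 84.381716
B₀ = V₀ − E₀ = 123.9789 − 84.381716 = 39.597184
spread = −(1/T)·ln(B₀/D) − r = −(1/2.6323)·ln(39.597184/46.0065) − 0.0385 = 0.01849376
in basis points: 0.01849376 × 10⁴ = 184.9376 bp

spread=184.9376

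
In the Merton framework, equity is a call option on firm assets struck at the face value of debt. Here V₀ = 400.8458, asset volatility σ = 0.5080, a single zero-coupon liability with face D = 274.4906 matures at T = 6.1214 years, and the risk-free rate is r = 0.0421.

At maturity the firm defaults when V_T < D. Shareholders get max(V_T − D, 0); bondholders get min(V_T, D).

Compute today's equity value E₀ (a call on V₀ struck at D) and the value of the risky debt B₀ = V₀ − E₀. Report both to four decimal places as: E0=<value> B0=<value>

E0=253.6845 B0=147.1613

d₁ = [ln(V₀/D) + (r + σ²/2)T] / (σ√T)
   = [ln(400.8458/274.4906) + (0.0421 + 0.5·0.5080²)·6.1214] / (0.5080·√6.1214)
   = [0.378660 + 1.047567] / 1.256866 = 1.134749
d₂ = d₁ − σ√T = 1.134749 − 1.256866 = -0.122118
N(d₁) = 0.871760,  N(d₂) = 0.451403,  e^(−rT) = 0.772819
E₀ = V₀·N(d₁) − D·e^(−rT)·N(d₂)
   = 400.8458·0.871760 − 274.4906·0.772819·0.451403 = 253.684456
B₀ = V₀ − E₀ = 400.8458 − 253.684456 = 147.161344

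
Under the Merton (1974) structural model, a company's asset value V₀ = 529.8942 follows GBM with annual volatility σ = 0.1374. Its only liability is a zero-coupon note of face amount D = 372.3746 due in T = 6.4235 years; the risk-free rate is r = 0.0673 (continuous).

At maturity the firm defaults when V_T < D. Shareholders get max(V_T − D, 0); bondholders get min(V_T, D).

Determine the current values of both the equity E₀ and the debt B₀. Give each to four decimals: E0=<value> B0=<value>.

d₁ = [ln(V₀/D) + (r + σ²/2)T] / (σ√T)
   = [ln(529.8942/372.3746) + (0.0673 + 0.5·0.1374²)·6.4235] / (0.1374·√6.4235)
   = [0.352777 + 0.492935] / 0.348235 = 2.428567
d₂ = d₁ − σ√T = 2.428567 − 0.348235 = 2.080332
N(d₁) = 0.992421,  N(d₂) = 0.981252,  e^(−rT) = 0.649014
E₀ = V₀·N(d₁) − D·e^(−rT)·N(d₂)
   = 529.8942·0.992421 − 372.3746·0.649014·0.981252 = 288.732610
B₀ = V₀ − E₀ = 529.8942 − 288.732610 = 241.161590

E0=288.7326 B0=241.1616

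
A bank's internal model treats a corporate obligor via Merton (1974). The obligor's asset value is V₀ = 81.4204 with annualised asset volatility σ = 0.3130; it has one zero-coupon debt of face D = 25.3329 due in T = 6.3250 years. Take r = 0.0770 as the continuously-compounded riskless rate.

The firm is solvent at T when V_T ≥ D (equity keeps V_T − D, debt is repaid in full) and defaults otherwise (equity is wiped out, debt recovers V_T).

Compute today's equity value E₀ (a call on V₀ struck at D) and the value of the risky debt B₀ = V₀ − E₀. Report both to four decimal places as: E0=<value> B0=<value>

d₁ = [ln(V₀/D) + (r + σ²/2)T] / (σ√T)
   = [ln(81.4204/25.3329) + (0.0770 + 0.5·0.3130²)·6.3250] / (0.3130·√6.3250)
   = [1.167522 + 0.796852] / 0.787181 = 2.495454
d₂ = d₁ − σ√T = 2.495454 − 0.787181 = 1.708273
N(d₁) = 0.993710,  N(d₂) = 0.956207,  e^(−rT) = 0.614452
E₀ = V₀·N(d₁) − D·e^(−rT)·N(d₂)
   = 81.4204·0.993710 − 25.3329·0.614452·0.956207 = 66.024112
B₀ = V₀ − E₀ = 81.4204 − 66.024112 = 15.396288

E0=66.0241 B0=15.3963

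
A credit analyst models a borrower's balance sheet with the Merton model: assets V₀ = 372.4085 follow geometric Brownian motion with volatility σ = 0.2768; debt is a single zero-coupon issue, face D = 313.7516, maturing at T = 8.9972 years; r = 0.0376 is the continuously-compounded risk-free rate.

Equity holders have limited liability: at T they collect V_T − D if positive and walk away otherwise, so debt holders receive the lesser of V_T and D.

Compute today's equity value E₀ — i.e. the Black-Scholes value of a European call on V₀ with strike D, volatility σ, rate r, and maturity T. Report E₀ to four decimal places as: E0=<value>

E0=186.4299

d₁ = [ln(V₀/D) + (r + σ²/2)T] / (σ√T)
   = [ln(372.4085/313.7516) + (0.0376 + 0.5·0.2768²)·8.9972] / (0.2768·√8.9972)
   = [0.171390 + 0.682970] / 0.830271 = 1.029013
d₂ = d₁ − σ√T = 1.029013 − 0.830271 = 0.198742
N(d₁) = 0.848263,  N(d₂) = 0.578768,  e^(−rT) = 0.712985
E₀ = V₀·N(d₁) − D·e^(−rT)·N(d₂)
   = 372.4085·0.848263 − 313.7516·0.712985·0.578768 = 186.429948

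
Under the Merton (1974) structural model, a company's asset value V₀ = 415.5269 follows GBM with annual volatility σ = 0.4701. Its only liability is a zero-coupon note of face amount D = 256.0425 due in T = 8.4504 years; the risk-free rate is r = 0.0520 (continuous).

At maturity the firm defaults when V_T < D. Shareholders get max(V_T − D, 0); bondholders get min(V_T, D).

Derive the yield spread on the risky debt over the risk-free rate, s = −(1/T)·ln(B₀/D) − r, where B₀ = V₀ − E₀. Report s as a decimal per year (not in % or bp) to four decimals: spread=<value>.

d₁ = [ln(V₀/D) + (r + σ²/2)T] / (σ√T)
   = [ln(415.5269/256.0425) + (0.0520 + 0.5·0.4701²)·8.4504] / (0.4701·√8.4504)
   = [0.484204 + 1.373165] / 1.366561 = 1.359156
d₂ = d₁ − σ√T = 1.359156 − 1.366561 = -0.007405
N(d₁) = 0.912951,  N(d₂) = 0.497046,  e^(−rT) = 0.644410
E₀ = V₀·N(d₁) − D·e^(−rT)·N(d₂)
   = 415.5269·0.912951 − 256.0425·0.644410·0.497046 = 297.345150
B₀ = V₀ − E₀ = 415.5269 − 297.345150 = 118.181750
spread = −(1/T)·ln(B₀/D) − r = −(1/8.4504)·ln(118.181750/256.0425) − 0.0520 = 0.03948913

spread=0.0395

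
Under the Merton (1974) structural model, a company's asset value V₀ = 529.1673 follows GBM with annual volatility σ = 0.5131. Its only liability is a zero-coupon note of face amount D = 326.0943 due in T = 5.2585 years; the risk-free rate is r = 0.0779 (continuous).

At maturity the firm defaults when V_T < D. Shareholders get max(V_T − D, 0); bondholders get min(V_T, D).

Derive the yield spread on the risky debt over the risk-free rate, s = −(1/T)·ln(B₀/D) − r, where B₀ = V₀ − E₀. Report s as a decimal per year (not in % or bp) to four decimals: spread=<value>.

spread=0.0460

d₁ = [ln(V₀/D) + (r + σ²/2)T] / (σ√T)
   = [ln(529.1673/326.0943) + (0.0779 + 0.5·0.5131²)·5.2585] / (0.5131·√5.2585)
   = [0.484118 + 1.101844] / 1.176611 = 1.347907
d₂ = d₁ − σ√T = 1.347907 − 1.176611 = 0.171296
N(d₁) = 0.911156,  N(d₂) = 0.568004,  e^(−rT) = 0.663891
E₀ = V₀·N(d₁) − D·e^(−rT)·N(d₂)
   = 529.1673·0.911156 − 326.0943·0.663891·0.568004 = 359.185975
B₀ = V₀ − E₀ = 529.1673 − 359.185975 = 169.981325
spread = −(1/T)·ln(B₀/D) − r = −(1/5.2585)·ln(169.981325/326.0943) − 0.0779 = 0.04599427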